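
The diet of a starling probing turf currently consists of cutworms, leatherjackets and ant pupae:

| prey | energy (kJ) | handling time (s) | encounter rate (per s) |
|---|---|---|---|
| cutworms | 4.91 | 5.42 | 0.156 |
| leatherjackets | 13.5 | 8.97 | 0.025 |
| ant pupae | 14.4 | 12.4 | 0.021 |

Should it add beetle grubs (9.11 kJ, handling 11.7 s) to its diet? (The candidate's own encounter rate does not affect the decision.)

Intake rate on the current diet: R = (0.156×4.91 + 0.025×13.5 + 0.021×14.4) / (1 + 0.156×5.42 + 0.025×8.97 + 0.021×12.4) = 1.406/2.33 = 0.6033 kJ/s.
Profitability of beetle grubs: 9.11/11.7 = 0.7786 kJ/s.
Since 0.7786 > R, including beetle grubs increases the long-run rate.

Yes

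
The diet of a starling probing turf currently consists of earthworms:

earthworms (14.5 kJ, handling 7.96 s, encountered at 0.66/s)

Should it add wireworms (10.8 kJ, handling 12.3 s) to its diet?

Intake rate on the current diet: R = (0.66×14.5) / (1 + 0.66×7.96) = 9.57/6.254 = 1.53 kJ/s.
wireworms: E/h = 10.8/12.3 = 0.878 kJ/s.
0.878 < 1.53, so adding wireworms would lower the average — exclude it.

No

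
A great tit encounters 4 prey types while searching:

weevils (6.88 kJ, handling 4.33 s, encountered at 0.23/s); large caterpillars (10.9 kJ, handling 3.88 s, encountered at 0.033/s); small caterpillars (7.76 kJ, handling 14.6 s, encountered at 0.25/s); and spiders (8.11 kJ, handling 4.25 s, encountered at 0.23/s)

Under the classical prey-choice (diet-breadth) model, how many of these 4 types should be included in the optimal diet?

3

Profitabilities (E/h, kJ/s): large caterpillars 2.81, spiders 1.91, weevils 1.59, small caterpillars 0.532. Add prey in this order while the next type's profitability exceeds the intake rate on those already taken.
Rate on top 1: 0.3189. spiders: 1.91 > 0.3189 → include.
Rate on top 2: 1.057. weevils: 1.59 > 1.057 → include.
Rate on top 3: 1.228. small caterpillars: 0.532 < 1.228 → exclude; stop.
Optimal diet: large caterpillars, spiders, weevils — 3 of 4 types.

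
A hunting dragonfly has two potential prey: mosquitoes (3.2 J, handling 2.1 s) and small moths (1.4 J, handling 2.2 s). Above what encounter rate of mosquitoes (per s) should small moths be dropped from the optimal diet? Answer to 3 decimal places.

0.341 per s

Drop small moths once their profitability E₂/h₂ falls below the rate achievable on mosquitoes alone: E₂/h₂ = λE₁/(1 + λh₁).
Solve for λ: λE₁h₂ = E₂(1 + λh₁) → λ(E₁h₂ − E₂h₁) = E₂ → λ = E₂/(E₁h₂ − E₂h₁).
λ = 1.4/(3.2×2.2 − 1.4×2.1) = 1.4/4.1 = 0.3415 per s.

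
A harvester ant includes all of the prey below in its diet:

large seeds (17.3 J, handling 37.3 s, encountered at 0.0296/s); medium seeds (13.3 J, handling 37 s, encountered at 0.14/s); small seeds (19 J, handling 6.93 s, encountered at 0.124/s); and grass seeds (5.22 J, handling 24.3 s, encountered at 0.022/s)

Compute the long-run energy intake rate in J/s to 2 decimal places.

0.56 J/s

R = (0.0296×17.3 + 0.14×13.3 + 0.124×19 + 0.022×5.22) / (1 + 0.0296×37.3 + 0.14×37 + 0.124×6.93 + 0.022×24.3) = 4.845/8.678 = 0.5583 J/s.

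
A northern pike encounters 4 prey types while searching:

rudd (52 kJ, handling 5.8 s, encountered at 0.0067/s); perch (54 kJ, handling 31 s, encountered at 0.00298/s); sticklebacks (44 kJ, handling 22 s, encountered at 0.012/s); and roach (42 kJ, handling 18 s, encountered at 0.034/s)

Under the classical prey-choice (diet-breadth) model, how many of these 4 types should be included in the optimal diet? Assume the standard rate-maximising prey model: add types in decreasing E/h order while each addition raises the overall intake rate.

Profitabilities (E/h, kJ/s): rudd 8.97, roach 2.33, sticklebacks 2, perch 1.74. Add prey in this order while the next type's profitability exceeds the intake rate on those already taken.
Rate on top 1: 0.3354. roach: 2.33 > 0.3354 → include.
Rate on top 2: 1.076. sticklebacks: 2 > 1.076 → include.
Rate on top 3: 1.203. perch: 1.74 > 1.203 → include.
Optimal diet: rudd, roach, sticklebacks, perch — 4 of 4 types.

4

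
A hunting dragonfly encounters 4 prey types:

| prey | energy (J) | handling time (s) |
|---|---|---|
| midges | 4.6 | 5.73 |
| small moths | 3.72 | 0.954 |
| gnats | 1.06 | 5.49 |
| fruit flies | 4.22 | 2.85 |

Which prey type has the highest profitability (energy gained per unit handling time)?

In descending order of E/h:
small moths: 3.72/0.954 = 3.9 J/s
fruit flies: 4.22/2.85 = 1.48 J/s
midges: 4.6/5.73 = 0.803 J/s
gnats: 1.06/5.49 = 0.193 J/s

small moths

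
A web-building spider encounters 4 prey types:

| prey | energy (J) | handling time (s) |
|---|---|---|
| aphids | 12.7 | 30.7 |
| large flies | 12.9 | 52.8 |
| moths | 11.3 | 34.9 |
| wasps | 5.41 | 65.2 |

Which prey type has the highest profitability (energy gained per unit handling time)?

Profitability E/h (J/s): aphids = 12.7/30.7 = 0.414, large flies = 12.9/52.8 = 0.244, moths = 11.3/34.9 = 0.324, wasps = 5.41/65.2 = 0.083.
Ranked: aphids > moths > large flies > wasps.

aphids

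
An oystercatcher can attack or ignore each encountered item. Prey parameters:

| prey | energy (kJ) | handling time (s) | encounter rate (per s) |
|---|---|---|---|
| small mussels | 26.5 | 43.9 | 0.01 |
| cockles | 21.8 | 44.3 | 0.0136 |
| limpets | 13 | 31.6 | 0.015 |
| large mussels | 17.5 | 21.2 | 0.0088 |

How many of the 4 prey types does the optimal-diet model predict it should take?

4

Profitabilities (E/h, kJ/s): large mussels 0.825, small mussels 0.604, cockles 0.492, limpets 0.411. Add prey in this order while the next type's profitability exceeds the intake rate on those already taken.
Rate on top 1: 0.1298. small mussels: 0.604 > 0.1298 → include.
Rate on top 2: 0.2578. cockles: 0.492 > 0.2578 → include.
Rate on top 3: 0.3211. limpets: 0.411 > 0.3211 → include.
Optimal diet: large mussels, small mussels, cockles, limpets — 4 of 4 types.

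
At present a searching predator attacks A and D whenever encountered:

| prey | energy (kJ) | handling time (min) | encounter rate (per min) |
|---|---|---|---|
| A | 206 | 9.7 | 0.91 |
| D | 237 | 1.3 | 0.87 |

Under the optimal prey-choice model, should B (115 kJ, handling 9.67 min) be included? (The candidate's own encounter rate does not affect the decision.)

No

On A and D alone, R = ΣλE/(1+Σλh) = 393.6/10.96 = 35.92 kJ/min.
Profitability of B: 115/9.67 = 11.89 kJ/min.
Since 11.89 < R, time spent handling B is better spent searching.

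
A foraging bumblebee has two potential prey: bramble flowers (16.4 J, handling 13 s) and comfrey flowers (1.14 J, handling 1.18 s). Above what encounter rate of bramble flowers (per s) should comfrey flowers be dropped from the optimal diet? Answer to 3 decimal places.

0.252 per s

The zero-one rule: include comfrey flowers iff E₂/h₂ > λE₁/(1+λh₁). Equality gives the switch point.
λE₁h₂ = E₂ + λE₂h₁ ⇒ λ = E₂/(E₁h₂ − E₂h₁) = 1.14/(19.35 − 14.82) = 0.2515 per s.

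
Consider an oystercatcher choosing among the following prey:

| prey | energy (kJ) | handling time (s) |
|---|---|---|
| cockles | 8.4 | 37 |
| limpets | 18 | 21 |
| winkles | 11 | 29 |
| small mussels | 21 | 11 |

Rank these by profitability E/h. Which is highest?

small mussels

In descending order of E/h:
small mussels: 21/11 = 1.91 kJ/s
limpets: 18/21 = 0.857 kJ/s
winkles: 11/29 = 0.379 kJ/s
cockles: 8.4/37 = 0.227 kJ/s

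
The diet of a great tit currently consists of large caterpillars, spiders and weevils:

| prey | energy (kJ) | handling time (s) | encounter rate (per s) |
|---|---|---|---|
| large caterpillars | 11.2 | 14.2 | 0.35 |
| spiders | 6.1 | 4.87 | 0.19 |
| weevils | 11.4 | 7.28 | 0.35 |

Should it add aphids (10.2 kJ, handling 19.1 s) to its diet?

Intake rate on the current diet: R = (0.35×11.2 + 0.19×6.1 + 0.35×11.4) / (1 + 0.35×14.2 + 0.19×4.87 + 0.35×7.28) = 9.069/9.443 = 0.9604 kJ/s.
aphids: E/h = 10.2/19.1 = 0.534 kJ/s.
0.534 < 0.9604, so adding aphids would lower the average — exclude it.

No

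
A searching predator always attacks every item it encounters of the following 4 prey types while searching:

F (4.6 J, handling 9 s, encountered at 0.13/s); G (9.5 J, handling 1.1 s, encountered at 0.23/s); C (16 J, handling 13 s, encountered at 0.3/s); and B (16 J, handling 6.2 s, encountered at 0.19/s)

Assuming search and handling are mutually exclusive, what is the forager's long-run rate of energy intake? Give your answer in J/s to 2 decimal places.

1.42 J/s

R = Σλ_iE_i / (1 + Σλ_ih_i)
Numerator: 0.13×4.6 + 0.23×9.5 + 0.3×16 + 0.19×16 = 10.62
Denominator: 1 + 0.13×9 + 0.23×1.1 + 0.3×13 + 0.19×6.2 = 7.501
R = 10.62/7.501 = 1.416 J/s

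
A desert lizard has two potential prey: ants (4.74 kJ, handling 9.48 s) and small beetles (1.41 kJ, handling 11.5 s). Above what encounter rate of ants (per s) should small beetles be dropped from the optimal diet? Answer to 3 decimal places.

At the threshold, the rate on ants alone equals the profitability of small beetles: λ·4.74/(1 + λ·9.48) = 1.41/11.5 = 0.1226.
Rearranging, λ(4.74 − 0.1226×9.48) = 0.1226, so λ = 0.1226/3.578 = 0.03427 per s.

0.034 per s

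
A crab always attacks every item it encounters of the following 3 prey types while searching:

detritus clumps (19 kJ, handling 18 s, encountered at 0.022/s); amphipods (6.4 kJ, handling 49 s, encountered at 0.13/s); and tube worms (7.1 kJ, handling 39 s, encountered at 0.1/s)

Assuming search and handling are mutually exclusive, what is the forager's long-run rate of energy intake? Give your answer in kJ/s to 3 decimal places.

0.168 kJ/s

R = Σλ_iE_i / (1 + Σλ_ih_i)
Numerator: 0.022×19 + 0.13×6.4 + 0.1×7.1 = 1.96
Denominator: 1 + 0.022×18 + 0.13×49 + 0.1×39 = 11.67
R = 1.96/11.67 = 0.168 kJ/s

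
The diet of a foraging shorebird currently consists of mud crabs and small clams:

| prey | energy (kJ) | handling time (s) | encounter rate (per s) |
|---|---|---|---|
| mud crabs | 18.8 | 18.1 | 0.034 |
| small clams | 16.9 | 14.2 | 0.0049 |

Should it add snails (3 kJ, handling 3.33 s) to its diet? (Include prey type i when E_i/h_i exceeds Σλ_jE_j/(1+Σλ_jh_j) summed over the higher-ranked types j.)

Intake rate on the current diet: R = (0.034×18.8 + 0.0049×16.9) / (1 + 0.034×18.1 + 0.0049×14.2) = 0.722/1.685 = 0.4285 kJ/s.
snails: E/h = 3/3.33 = 0.9009 kJ/s.
0.9009 > 0.4285, so adding snails raises the average — include it.

Yes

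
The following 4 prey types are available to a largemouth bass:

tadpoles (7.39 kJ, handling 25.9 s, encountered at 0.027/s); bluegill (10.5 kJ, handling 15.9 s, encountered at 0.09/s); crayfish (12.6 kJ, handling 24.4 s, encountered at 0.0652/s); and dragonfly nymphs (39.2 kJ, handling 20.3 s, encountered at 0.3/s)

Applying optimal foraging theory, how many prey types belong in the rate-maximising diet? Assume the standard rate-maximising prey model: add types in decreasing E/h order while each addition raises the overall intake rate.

1

Rank by E/h (kJ/s): dragonfly nymphs 1.93, bluegill 0.66, crayfish 0.516, tadpoles 0.285. Include each in turn until the next type's E/h falls below the running intake rate.
Rate on top 1: 1.659. bluegill: 0.66 < 1.659 → exclude; stop.
Optimal diet: dragonfly nymphs — 1 of 4 types.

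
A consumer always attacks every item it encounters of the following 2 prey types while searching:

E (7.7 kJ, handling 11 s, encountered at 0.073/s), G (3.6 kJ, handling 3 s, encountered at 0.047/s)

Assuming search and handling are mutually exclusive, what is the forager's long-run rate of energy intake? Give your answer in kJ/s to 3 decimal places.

R = (0.073×7.7 + 0.047×3.6) / (1 + 0.073×11 + 0.047×3) = 0.7313/1.944 = 0.3762 kJ/s.

0.376 kJ/s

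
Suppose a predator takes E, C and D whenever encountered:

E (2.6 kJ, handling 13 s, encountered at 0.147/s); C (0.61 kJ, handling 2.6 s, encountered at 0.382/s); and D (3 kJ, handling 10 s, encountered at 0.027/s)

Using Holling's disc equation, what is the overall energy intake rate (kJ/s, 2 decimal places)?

Energy encountered per unit search time: 0.147×2.6 + 0.382×0.61 + 0.027×3 = 0.6962 kJ/s.
Handling time per unit search time: 0.147×13 + 0.382×2.6 + 0.027×10 = 3.174.
Rate = 0.6962/(1 + 3.174) = 0.1668 kJ/s.

0.17 kJ/s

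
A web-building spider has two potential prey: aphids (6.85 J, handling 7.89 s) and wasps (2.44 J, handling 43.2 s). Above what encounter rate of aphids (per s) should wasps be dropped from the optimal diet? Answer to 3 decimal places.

0.009 per s

At the threshold, the rate on aphids alone equals the profitability of wasps: λ·6.85/(1 + λ·7.89) = 2.44/43.2 = 0.05648.
Rearranging, λ(6.85 − 0.05648×7.89) = 0.05648, so λ = 0.05648/6.404 = 0.008819 per s.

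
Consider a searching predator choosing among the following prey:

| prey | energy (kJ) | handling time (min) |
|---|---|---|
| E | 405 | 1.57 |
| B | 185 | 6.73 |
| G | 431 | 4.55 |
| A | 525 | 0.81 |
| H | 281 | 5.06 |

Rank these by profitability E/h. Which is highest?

In descending order of E/h:
A: 525/0.81 = 648 kJ/min
E: 405/1.57 = 258 kJ/min
G: 431/4.55 = 94.7 kJ/min
H: 281/5.06 = 55.5 kJ/min
B: 185/6.73 = 27.5 kJ/min

A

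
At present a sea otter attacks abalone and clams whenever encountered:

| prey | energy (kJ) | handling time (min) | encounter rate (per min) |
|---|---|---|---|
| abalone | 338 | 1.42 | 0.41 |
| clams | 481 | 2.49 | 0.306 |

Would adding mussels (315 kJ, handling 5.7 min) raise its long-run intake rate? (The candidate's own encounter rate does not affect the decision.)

No

On abalone and clams alone, R = ΣλE/(1+Σλh) = 285.8/2.344 = 121.9 kJ/min.
mussels: E/h = 315/5.7 = 55.26 kJ/min.
55.26 < 121.9, so adding mussels would lower the average — exclude it.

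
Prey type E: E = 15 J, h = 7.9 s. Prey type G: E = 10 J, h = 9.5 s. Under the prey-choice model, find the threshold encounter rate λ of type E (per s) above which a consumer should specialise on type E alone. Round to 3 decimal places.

Drop type G once their profitability E₂/h₂ falls below the rate achievable on type E alone: E₂/h₂ = λE₁/(1 + λh₁).
Solve for λ: λE₁h₂ = E₂(1 + λh₁) → λ(E₁h₂ − E₂h₁) = E₂ → λ = E₂/(E₁h₂ − E₂h₁).
λ = 10/(15×9.5 − 10×7.9) = 10/63.5 = 0.1575 per s.

0.157 per s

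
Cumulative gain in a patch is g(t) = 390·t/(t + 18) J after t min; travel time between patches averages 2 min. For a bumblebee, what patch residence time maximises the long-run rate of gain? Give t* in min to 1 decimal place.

Maximise g(t)/(T+t): set derivative to zero → g'(t)(T+t) = g(t).
g'(t) = 390·18/(t + 18)². Setting 390·18/(t+18)² = 390t/[(t+18)(2+t)] gives 18(2+t) = t(t+18), so t² = 18×2 = 36.
t* = √36 = 6 min.

6.0 min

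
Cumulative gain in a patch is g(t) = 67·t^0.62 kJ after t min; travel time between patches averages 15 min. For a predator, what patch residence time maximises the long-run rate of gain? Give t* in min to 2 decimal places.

24.47 min

Optimal t* satisfies g'(t*) = g(t*)/(T + t*).
g'(t) = 0.62·67·t^-0.38. Setting 0.62·67·t^-0.38 = 67·t^0.62/(15+t) gives 0.62(15+t) = t, so 0.38·t = 0.62×15.
t* = 0.62×15/0.38 = 24.47 min.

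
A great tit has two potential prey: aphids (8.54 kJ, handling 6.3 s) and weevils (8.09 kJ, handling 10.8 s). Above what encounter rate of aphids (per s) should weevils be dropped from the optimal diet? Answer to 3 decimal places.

0.196 per s

The zero-one rule: include weevils iff E₂/h₂ > λE₁/(1+λh₁). Equality gives the switch point.
λE₁h₂ = E₂ + λE₂h₁ ⇒ λ = E₂/(E₁h₂ − E₂h₁) = 8.09/(92.23 − 50.97) = 0.196 per s.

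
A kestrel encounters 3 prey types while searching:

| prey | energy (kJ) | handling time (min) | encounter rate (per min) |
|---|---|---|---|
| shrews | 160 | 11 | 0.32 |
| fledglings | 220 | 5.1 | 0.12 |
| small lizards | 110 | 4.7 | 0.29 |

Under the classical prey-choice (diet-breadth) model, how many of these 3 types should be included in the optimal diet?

2

Rank by E/h (kJ/min): fledglings 43.1, small lizards 23.4, shrews 14.5. Include each in turn until the next type's E/h falls below the running intake rate.
Rate on top 1: 16.38. small lizards: 23.4 > 16.38 → include.
Rate on top 2: 19.6. shrews: 14.5 < 19.6 → exclude; stop.
Optimal diet: fledglings, small lizards — 2 of 3 types.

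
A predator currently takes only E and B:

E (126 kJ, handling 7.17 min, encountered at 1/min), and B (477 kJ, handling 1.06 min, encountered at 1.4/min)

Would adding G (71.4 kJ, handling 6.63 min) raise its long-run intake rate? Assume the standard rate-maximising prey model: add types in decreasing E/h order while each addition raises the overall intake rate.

No

On E and B alone, R = ΣλE/(1+Σλh) = 793.8/9.654 = 82.22 kJ/min.
Profitability of G: 71.4/6.63 = 10.77 kJ/min.
10.77 < 82.22, so adding G would lower the average — exclude it.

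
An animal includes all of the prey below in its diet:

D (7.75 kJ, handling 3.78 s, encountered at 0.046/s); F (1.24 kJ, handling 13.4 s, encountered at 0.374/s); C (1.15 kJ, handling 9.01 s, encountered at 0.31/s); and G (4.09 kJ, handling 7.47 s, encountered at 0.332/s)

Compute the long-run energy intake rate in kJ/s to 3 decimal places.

0.221 kJ/s

R = Σλ_iE_i / (1 + Σλ_ih_i)
Numerator: 0.046×7.75 + 0.374×1.24 + 0.31×1.15 + 0.332×4.09 = 2.535
Denominator: 1 + 0.046×3.78 + 0.374×13.4 + 0.31×9.01 + 0.332×7.47 = 11.46
R = 2.535/11.46 = 0.2212 kJ/s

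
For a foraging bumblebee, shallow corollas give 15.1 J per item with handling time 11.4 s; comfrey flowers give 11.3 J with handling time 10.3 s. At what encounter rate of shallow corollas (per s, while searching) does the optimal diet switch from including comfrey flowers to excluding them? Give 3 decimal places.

At the threshold, the rate on shallow corollas alone equals the profitability of comfrey flowers: λ·15.1/(1 + λ·11.4) = 11.3/10.3 = 1.097.
Rearranging, λ(15.1 − 1.097×11.4) = 1.097, so λ = 1.097/2.593 = 0.4231 per s.

0.423 per s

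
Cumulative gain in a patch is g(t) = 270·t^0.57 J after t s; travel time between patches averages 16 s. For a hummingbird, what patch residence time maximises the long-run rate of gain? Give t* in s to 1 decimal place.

Optimal t* satisfies g'(t*) = g(t*)/(T + t*).
g'(t) = 0.57·270·t^-0.43. Setting 0.57·270·t^-0.43 = 270·t^0.57/(16+t) gives 0.57(16+t) = t, so 0.43·t = 0.57×16.
t* = 0.57×16/0.43 = 21.21 s.

21.2 s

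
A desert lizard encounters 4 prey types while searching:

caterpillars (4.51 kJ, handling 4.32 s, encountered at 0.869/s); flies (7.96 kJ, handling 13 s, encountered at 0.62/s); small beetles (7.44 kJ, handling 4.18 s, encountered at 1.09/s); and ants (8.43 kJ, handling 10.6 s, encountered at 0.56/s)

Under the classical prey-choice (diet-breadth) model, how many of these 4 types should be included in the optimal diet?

1

E/h in descending order: small beetles 1.78, caterpillars 1.04, ants 0.795, flies 0.612 kJ/s. The optimal diet is the largest prefix of this list for which every included type satisfies E_i/h_i > R on the types above it.
Rate on top 1: 1.46. caterpillars: 1.04 < 1.46 → exclude; stop.
Optimal diet: small beetles — 1 of 4 types.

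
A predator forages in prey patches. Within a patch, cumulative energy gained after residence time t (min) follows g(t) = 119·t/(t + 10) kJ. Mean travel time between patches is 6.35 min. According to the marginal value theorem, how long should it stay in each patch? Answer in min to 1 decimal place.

8.0 min

By the marginal value theorem, leave when the instantaneous gain rate g'(t) equals the habitat-wide average g(t)/(T + t).
g'(t) = 119·10/(t + 10)². Setting 119·10/(t+10)² = 119t/[(t+10)(6.35+t)] gives 10(6.35+t) = t(t+10), so t² = 10×6.35 = 63.5.
t* = √63.5 = 7.969 min.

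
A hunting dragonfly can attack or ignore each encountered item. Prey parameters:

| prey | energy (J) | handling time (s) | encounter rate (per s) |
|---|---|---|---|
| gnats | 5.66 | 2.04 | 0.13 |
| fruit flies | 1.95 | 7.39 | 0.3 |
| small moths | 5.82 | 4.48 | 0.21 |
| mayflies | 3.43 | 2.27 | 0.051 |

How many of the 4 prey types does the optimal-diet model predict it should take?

3

E/h in descending order: gnats 2.77, mayflies 1.51, small moths 1.3, fruit flies 0.264 J/s. The optimal diet is the largest prefix of this list for which every included type satisfies E_i/h_i > R on the types above it.
Rate on top 1: 0.5816. mayflies: 1.51 > 0.5816 → include.
Rate on top 2: 0.6595. small moths: 1.3 > 0.6595 → include.
Rate on top 3: 0.9187. fruit flies: 0.264 < 0.9187 → exclude; stop.
Optimal diet: gnats, mayflies, small moths — 3 of 4 types.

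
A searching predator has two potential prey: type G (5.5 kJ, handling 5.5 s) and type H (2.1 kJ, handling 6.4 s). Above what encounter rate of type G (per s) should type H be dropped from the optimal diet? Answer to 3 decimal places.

0.089 per s

At the threshold, the rate on type G alone equals the profitability of type H: λ·5.5/(1 + λ·5.5) = 2.1/6.4 = 0.3281.
Rearranging, λ(5.5 − 0.3281×5.5) = 0.3281, so λ = 0.3281/3.695 = 0.08879 per s.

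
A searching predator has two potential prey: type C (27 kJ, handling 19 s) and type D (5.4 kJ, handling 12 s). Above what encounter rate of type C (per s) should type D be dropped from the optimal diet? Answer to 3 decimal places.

Drop type D once their profitability E₂/h₂ falls below the rate achievable on type C alone: E₂/h₂ = λE₁/(1 + λh₁).
Solve for λ: λE₁h₂ = E₂(1 + λh₁) → λ(E₁h₂ − E₂h₁) = E₂ → λ = E₂/(E₁h₂ − E₂h₁).
λ = 5.4/(27×12 − 5.4×19) = 5.4/221.4 = 0.02439 per s.

0.024 per s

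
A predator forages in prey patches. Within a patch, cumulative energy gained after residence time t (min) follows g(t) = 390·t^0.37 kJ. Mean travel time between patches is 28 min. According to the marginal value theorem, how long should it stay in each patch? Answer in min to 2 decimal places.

Maximise g(t)/(T+t): set derivative to zero → g'(t)(T+t) = g(t).
g'(t) = 0.37·390·t^-0.63. Setting 0.37·390·t^-0.63 = 390·t^0.37/(28+t) gives 0.37(28+t) = t, so 0.63·t = 0.37×28.
t* = 0.37×28/0.63 = 16.44 min.

16.44 min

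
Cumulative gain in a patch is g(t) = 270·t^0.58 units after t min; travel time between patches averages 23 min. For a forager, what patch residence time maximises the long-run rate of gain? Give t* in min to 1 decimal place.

By the marginal value theorem, leave when the instantaneous gain rate g'(t) equals the habitat-wide average g(t)/(T + t).
g'(t) = 0.58·270·t^-0.42. Setting 0.58·270·t^-0.42 = 270·t^0.58/(23+t) gives 0.58(23+t) = t, so 0.42·t = 0.58×23.
t* = 0.58×23/0.42 = 31.76 min.

31.8 min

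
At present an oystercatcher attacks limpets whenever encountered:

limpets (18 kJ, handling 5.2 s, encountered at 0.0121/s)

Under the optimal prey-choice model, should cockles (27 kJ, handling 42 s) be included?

Yes

Intake rate on the current diet: R = (0.0121×18) / (1 + 0.0121×5.2) = 0.2178/1.063 = 0.2049 kJ/s.
cockles: E/h = 27/42 = 0.6429 kJ/s.
0.6429 > 0.2049, so adding cockles raises the average — include it.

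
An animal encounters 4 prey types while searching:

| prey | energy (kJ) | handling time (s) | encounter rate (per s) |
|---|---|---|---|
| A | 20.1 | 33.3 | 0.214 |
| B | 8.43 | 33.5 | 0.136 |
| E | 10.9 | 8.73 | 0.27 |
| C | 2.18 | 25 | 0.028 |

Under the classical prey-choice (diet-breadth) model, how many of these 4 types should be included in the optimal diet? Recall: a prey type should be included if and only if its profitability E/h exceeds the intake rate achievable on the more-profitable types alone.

1

Rank by E/h (kJ/s): E 1.25, A 0.604, B 0.252, C 0.0872. Include each in turn until the next type's E/h falls below the running intake rate.
Rate on top 1: 0.8766. A: 0.604 < 0.8766 → exclude; stop.
Optimal diet: E — 1 of 4 types.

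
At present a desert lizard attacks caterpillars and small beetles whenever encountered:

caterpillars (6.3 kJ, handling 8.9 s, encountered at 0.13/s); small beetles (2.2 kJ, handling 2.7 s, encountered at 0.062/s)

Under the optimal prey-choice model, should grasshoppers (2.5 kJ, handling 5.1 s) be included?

Yes

Intake rate on the current diet: R = (0.13×6.3 + 0.062×2.2) / (1 + 0.13×8.9 + 0.062×2.7) = 0.9554/2.324 = 0.411 kJ/s.
grasshoppers: E/h = 2.5/5.1 = 0.4902 kJ/s.
0.4902 > 0.411, so adding grasshoppers raises the average — include it.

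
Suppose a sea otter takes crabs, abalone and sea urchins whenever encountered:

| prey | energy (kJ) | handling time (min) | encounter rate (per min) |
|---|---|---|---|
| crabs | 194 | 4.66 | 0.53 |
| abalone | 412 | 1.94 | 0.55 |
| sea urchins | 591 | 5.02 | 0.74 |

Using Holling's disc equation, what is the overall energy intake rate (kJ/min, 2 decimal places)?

R = (0.53×194 + 0.55×412 + 0.74×591) / (1 + 0.53×4.66 + 0.55×1.94 + 0.74×5.02) = 766.8/8.252 = 92.92 kJ/min.

92.92 kJ/min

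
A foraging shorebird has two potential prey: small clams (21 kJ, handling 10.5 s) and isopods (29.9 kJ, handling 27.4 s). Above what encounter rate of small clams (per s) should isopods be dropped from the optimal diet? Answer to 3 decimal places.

At the threshold, the rate on small clams alone equals the profitability of isopods: λ·21/(1 + λ·10.5) = 29.9/27.4 = 1.091.
Rearranging, λ(21 − 1.091×10.5) = 1.091, so λ = 1.091/9.542 = 0.1144 per s.

0.114 per s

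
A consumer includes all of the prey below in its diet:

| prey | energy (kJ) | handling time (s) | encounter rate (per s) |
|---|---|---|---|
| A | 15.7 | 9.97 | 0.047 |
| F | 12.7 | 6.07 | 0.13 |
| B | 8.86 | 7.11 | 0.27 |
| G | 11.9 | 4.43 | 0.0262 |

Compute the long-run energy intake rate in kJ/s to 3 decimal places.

Energy encountered per unit search time: 0.047×15.7 + 0.13×12.7 + 0.27×8.86 + 0.0262×11.9 = 5.093 kJ/s.
Handling time per unit search time: 0.047×9.97 + 0.13×6.07 + 0.27×7.11 + 0.0262×4.43 = 3.293.
Rate = 5.093/(1 + 3.293) = 1.186 kJ/s.

1.186 kJ/s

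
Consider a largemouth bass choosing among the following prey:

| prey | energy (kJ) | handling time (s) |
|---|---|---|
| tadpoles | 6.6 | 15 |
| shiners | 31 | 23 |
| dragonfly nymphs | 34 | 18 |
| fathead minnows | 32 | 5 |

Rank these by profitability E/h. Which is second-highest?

In descending order of E/h:
fathead minnows: 32/5 = 6.4 kJ/s
dragonfly nymphs: 34/18 = 1.89 kJ/s
shiners: 31/23 = 1.35 kJ/s
tadpoles: 6.6/15 = 0.44 kJ/s

dragonfly nymphs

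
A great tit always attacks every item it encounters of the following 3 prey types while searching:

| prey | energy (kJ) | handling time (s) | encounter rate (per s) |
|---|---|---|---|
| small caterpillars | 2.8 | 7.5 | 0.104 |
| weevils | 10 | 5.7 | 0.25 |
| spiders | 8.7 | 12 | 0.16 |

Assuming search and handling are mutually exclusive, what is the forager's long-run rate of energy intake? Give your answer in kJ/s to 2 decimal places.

R = (0.104×2.8 + 0.25×10 + 0.16×8.7) / (1 + 0.104×7.5 + 0.25×5.7 + 0.16×12) = 4.183/5.125 = 0.8162 kJ/s.

0.82 kJ/s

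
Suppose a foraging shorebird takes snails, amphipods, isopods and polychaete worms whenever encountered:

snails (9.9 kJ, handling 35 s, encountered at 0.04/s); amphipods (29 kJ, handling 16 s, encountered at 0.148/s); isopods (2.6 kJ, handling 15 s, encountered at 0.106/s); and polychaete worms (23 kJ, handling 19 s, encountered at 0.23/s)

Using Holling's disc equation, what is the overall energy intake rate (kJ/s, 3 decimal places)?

0.956 kJ/s

R = (0.04×9.9 + 0.148×29 + 0.106×2.6 + 0.23×23) / (1 + 0.04×35 + 0.148×16 + 0.106×15 + 0.23×19) = 10.25/10.73 = 0.9558 kJ/s.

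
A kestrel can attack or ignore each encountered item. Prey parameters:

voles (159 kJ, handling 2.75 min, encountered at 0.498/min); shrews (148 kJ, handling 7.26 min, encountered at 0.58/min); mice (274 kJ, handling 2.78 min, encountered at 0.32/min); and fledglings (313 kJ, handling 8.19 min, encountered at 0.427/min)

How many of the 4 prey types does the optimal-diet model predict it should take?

2

Rank by E/h (kJ/min): mice 98.6, voles 57.8, fledglings 38.2, shrews 20.4. Include each in turn until the next type's E/h falls below the running intake rate.
Rate on top 1: 46.4. voles: 57.8 > 46.4 → include.
Rate on top 2: 51.2. fledglings: 38.2 < 51.2 → exclude; stop.
Optimal diet: mice, voles — 2 of 4 types.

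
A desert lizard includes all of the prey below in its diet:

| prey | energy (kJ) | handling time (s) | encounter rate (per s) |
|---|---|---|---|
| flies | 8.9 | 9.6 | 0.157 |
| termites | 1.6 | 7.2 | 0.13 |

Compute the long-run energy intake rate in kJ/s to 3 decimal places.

0.466 kJ/s

Energy encountered per unit search time: 0.157×8.9 + 0.13×1.6 = 1.605 kJ/s.
Handling time per unit search time: 0.157×9.6 + 0.13×7.2 = 2.443.
Rate = 1.605/(1 + 2.443) = 0.4662 kJ/s.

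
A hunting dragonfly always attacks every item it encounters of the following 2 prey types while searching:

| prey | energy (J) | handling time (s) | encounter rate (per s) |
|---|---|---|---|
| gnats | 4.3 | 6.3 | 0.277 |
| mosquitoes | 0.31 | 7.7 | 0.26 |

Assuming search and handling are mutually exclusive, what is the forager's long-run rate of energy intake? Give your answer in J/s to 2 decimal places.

R = Σλ_iE_i / (1 + Σλ_ih_i)
Numerator: 0.277×4.3 + 0.26×0.31 = 1.272
Denominator: 1 + 0.277×6.3 + 0.26×7.7 = 4.747
R = 1.272/4.747 = 0.2679 J/s

0.27 J/s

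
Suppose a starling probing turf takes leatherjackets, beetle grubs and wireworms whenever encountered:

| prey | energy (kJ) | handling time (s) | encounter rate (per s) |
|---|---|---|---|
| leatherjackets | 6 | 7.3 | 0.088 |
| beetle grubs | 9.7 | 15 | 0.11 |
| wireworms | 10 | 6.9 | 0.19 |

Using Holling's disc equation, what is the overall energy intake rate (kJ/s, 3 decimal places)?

0.759 kJ/s

R = (0.088×6 + 0.11×9.7 + 0.19×10) / (1 + 0.088×7.3 + 0.11×15 + 0.19×6.9) = 3.495/4.603 = 0.7592 kJ/s.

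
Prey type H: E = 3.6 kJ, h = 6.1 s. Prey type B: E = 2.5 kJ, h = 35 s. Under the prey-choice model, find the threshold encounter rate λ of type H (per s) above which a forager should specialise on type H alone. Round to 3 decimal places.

0.023 per s

At the threshold, the rate on type H alone equals the profitability of type B: λ·3.6/(1 + λ·6.1) = 2.5/35 = 0.07143.
Rearranging, λ(3.6 − 0.07143×6.1) = 0.07143, so λ = 0.07143/3.164 = 0.02257 per s.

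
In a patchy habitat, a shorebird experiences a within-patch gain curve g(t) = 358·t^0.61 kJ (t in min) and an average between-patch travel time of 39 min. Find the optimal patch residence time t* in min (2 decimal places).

Optimal t* satisfies g'(t*) = g(t*)/(T + t*).
g'(t) = 0.61·358·t^-0.39. Setting 0.61·358·t^-0.39 = 358·t^0.61/(39+t) gives 0.61(39+t) = t, so 0.39·t = 0.61×39.
t* = 0.61×39/0.39 = 61 min.

61.00 min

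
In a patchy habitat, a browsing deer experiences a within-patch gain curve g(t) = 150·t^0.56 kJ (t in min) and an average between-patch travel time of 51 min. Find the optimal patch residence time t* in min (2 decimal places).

Optimal t* satisfies g'(t*) = g(t*)/(T + t*).
g'(t) = 0.56·150·t^-0.44. Setting 0.56·150·t^-0.44 = 150·t^0.56/(51+t) gives 0.56(51+t) = t, so 0.44·t = 0.56×51.
t* = 0.56×51/0.44 = 64.91 min.

64.91 min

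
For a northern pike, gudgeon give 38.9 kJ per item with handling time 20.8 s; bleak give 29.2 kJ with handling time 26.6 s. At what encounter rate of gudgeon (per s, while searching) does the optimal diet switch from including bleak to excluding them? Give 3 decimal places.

The zero-one rule: include bleak iff E₂/h₂ > λE₁/(1+λh₁). Equality gives the switch point.
λE₁h₂ = E₂ + λE₂h₁ ⇒ λ = E₂/(E₁h₂ − E₂h₁) = 29.2/(1035 − 607.4) = 0.06832 per s.

0.068 per s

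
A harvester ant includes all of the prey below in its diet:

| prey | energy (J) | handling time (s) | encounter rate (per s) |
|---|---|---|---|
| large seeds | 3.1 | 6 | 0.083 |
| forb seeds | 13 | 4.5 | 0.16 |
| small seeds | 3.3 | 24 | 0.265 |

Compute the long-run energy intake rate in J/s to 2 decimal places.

R = (0.083×3.1 + 0.16×13 + 0.265×3.3) / (1 + 0.083×6 + 0.16×4.5 + 0.265×24) = 3.212/8.578 = 0.3744 J/s.

0.37 J/s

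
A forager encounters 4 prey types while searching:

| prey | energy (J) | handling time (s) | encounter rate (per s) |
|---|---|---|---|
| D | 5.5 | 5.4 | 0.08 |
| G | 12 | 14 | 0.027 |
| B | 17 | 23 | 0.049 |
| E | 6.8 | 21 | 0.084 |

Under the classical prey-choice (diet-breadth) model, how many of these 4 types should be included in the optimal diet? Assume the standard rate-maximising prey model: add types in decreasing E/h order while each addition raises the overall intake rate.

3

Rank by E/h (J/s): D 1.02, G 0.857, B 0.739, E 0.324. Include each in turn until the next type's E/h falls below the running intake rate.
Rate on top 1: 0.3073. G: 0.857 > 0.3073 → include.
Rate on top 2: 0.4221. B: 0.739 > 0.4221 → include.
Rate on top 3: 0.5438. E: 0.324 < 0.5438 → exclude; stop.
Optimal diet: D, G, B — 3 of 4 types.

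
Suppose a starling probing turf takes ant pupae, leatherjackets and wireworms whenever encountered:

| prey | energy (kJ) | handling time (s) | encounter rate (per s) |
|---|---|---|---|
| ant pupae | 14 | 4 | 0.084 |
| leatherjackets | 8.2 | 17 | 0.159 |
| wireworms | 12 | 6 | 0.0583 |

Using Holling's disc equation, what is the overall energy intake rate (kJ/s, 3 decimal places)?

0.724 kJ/s

R = Σλ_iE_i / (1 + Σλ_ih_i)
Numerator: 0.084×14 + 0.159×8.2 + 0.0583×12 = 3.179
Denominator: 1 + 0.084×4 + 0.159×17 + 0.0583×6 = 4.389
R = 3.179/4.389 = 0.7244 kJ/s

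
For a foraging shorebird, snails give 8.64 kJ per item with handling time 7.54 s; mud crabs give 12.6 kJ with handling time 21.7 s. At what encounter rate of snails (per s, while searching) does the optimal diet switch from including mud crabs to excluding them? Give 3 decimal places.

0.136 per s

The zero-one rule: include mud crabs iff E₂/h₂ > λE₁/(1+λh₁). Equality gives the switch point.
λE₁h₂ = E₂ + λE₂h₁ ⇒ λ = E₂/(E₁h₂ − E₂h₁) = 12.6/(187.5 − 95) = 0.1362 per s.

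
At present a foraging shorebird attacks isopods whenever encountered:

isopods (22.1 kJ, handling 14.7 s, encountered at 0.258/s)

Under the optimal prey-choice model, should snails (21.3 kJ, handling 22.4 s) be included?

Current rate: (0.258×22.1)/(1 + 0.258×14.7) = 1.19 kJ/s.
snails: E/h = 21.3/22.4 = 0.9509 kJ/s.
0.9509 < 1.19, so adding snails would lower the average — exclude it.

No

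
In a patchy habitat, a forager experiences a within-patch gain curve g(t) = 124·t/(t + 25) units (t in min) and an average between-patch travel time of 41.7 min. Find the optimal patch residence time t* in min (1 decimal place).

32.3 min

Maximise g(t)/(T+t): set derivative to zero → g'(t)(T+t) = g(t).
g'(t) = 124·25/(t + 25)². Setting 124·25/(t+25)² = 124t/[(t+25)(41.7+t)] gives 25(41.7+t) = t(t+25), so t² = 25×41.7 = 1042.
t* = √1042 = 32.29 min.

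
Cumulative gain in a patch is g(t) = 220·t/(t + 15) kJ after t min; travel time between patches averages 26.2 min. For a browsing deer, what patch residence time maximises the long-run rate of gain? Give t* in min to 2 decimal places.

Maximise g(t)/(T+t): set derivative to zero → g'(t)(T+t) = g(t).
g'(t) = 220·15/(t + 15)². Setting 220·15/(t+15)² = 220t/[(t+15)(26.2+t)] gives 15(26.2+t) = t(t+15), so t² = 15×26.2 = 393.
t* = √393 = 19.82 min.

19.82 min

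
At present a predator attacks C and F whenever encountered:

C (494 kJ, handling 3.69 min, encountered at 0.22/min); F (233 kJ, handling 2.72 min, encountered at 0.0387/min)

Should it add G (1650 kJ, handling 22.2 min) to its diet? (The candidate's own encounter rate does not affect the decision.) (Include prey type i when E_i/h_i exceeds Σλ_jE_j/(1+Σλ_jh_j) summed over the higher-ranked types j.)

On C and F alone, R = ΣλE/(1+Σλh) = 117.7/1.917 = 61.39 kJ/min.
G: E/h = 1650/22.2 = 74.32 kJ/min.
Since 74.32 > R, including G increases the long-run rate.

Yes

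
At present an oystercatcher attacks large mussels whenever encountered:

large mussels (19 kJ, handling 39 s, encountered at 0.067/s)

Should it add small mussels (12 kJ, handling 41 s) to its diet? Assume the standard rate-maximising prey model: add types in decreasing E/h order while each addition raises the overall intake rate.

No

Current rate: (0.067×19)/(1 + 0.067×39) = 0.3523 kJ/s.
Profitability of small mussels: 12/41 = 0.2927 kJ/s.
0.2927 < 0.3523, so adding small mussels would lower the average — exclude it.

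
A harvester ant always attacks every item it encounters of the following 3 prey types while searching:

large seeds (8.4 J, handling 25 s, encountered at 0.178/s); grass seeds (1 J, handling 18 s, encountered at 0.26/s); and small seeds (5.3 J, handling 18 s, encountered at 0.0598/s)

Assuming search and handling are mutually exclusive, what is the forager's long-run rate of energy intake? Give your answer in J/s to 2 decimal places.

R = Σλ_iE_i / (1 + Σλ_ih_i)
Numerator: 0.178×8.4 + 0.26×1 + 0.0598×5.3 = 2.072
Denominator: 1 + 0.178×25 + 0.26×18 + 0.0598×18 = 11.21
R = 2.072/11.21 = 0.1849 J/s

0.18 J/s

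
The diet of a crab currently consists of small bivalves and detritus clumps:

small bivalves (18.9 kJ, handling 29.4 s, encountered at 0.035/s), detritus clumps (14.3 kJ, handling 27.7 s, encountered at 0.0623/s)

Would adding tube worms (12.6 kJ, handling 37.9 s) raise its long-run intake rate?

On small bivalves and detritus clumps alone, R = ΣλE/(1+Σλh) = 1.552/3.755 = 0.4135 kJ/s.
tube worms: E/h = 12.6/37.9 = 0.3325 kJ/s.
Since 0.3325 < R, time spent handling tube worms is better spent searching.

No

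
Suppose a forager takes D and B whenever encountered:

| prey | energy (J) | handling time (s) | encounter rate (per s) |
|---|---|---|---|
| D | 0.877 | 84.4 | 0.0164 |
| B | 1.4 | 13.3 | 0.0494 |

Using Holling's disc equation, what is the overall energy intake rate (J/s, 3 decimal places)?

R = (0.0164×0.877 + 0.0494×1.4) / (1 + 0.0164×84.4 + 0.0494×13.3) = 0.08354/3.041 = 0.02747 J/s.

0.027 J/s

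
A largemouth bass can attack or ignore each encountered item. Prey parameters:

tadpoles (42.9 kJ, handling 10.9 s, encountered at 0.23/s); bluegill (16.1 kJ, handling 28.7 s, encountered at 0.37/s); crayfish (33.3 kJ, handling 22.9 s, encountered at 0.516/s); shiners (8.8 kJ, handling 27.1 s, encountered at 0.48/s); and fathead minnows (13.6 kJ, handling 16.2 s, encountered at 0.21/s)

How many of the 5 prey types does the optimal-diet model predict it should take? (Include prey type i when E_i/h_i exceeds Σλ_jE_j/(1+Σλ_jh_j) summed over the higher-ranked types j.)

1

Rank by E/h (kJ/s): tadpoles 3.94, crayfish 1.45, fathead minnows 0.84, bluegill 0.561, shiners 0.325. Include each in turn until the next type's E/h falls below the running intake rate.
Rate on top 1: 2.814. crayfish: 1.45 < 2.814 → exclude; stop.
Optimal diet: tadpoles — 1 of 5 types.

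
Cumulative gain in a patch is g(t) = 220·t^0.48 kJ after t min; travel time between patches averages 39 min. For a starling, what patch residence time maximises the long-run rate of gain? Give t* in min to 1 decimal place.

Optimal t* satisfies g'(t*) = g(t*)/(T + t*).
g'(t) = 0.48·220·t^-0.52. Setting 0.48·220·t^-0.52 = 220·t^0.48/(39+t) gives 0.48(39+t) = t, so 0.52·t = 0.48×39.
t* = 0.48×39/0.52 = 36 min.

36.0 min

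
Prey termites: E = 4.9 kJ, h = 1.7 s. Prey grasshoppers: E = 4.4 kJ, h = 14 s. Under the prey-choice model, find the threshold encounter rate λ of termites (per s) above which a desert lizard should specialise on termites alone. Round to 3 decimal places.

At the threshold, the rate on termites alone equals the profitability of grasshoppers: λ·4.9/(1 + λ·1.7) = 4.4/14 = 0.3143.
Rearranging, λ(4.9 − 0.3143×1.7) = 0.3143, so λ = 0.3143/4.366 = 0.07199 per s.

0.072 per s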